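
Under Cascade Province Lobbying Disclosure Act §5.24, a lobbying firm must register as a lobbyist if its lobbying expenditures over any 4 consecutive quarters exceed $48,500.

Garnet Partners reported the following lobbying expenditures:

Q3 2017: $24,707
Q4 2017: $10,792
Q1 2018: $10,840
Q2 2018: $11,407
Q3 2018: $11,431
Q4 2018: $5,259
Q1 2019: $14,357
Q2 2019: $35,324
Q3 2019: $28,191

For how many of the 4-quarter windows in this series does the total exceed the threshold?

Q3 2017–Q2 2018: $24,707 + $10,792 + $10,840 + $11,407 = $57,746 (over)
Q4 2017–Q3 2018: $10,792 + $10,840 + $11,407 + $11,431 = $44,470 (under)
Q1 2018–Q4 2018: $10,840 + $11,407 + $11,431 + $5,259 = $38,937 (under)
Q2 2018–Q1 2019: $11,407 + $11,431 + $5,259 + $14,357 = $42,454 (under)
Q3 2018–Q2 2019: $11,431 + $5,259 + $14,357 + $35,324 = $66,371 (over)
Q4 2018–Q3 2019: $5,259 + $14,357 + $35,324 + $28,191 = $83,131 (over)
3 windows exceed the threshold.

3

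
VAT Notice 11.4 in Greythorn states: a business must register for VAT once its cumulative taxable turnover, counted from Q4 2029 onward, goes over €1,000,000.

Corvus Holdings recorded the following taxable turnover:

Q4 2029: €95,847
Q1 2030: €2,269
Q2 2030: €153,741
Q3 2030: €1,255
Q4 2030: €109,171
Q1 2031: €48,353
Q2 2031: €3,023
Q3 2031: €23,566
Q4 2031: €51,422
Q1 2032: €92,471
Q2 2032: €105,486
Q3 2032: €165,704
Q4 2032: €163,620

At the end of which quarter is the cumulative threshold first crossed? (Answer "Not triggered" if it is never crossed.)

Through Q4 2029: €95,847
Through Q1 2030: €98,116
Through Q2 2030: €251,857
Through Q3 2030: €253,112
Through Q4 2030: €362,283
Through Q1 2031: €410,636
Through Q2 2031: €413,659
Through Q3 2031: €437,225
Through Q4 2031: €488,647
Through Q1 2032: €581,118
Through Q2 2032: €686,604
Through Q3 2032: €852,308
Through Q4 2032: €1,015,928 ← exceeds threshold

Q4 2032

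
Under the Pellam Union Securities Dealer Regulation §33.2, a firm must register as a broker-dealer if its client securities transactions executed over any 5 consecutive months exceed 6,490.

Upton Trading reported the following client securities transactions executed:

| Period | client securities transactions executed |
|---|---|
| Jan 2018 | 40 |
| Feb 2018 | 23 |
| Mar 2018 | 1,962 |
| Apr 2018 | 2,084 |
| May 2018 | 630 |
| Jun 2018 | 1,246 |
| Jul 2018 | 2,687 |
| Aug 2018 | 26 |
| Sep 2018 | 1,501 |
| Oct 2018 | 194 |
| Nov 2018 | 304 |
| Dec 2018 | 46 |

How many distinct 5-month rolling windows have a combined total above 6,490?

Jan 2018–May 2018: 40 + 23 + 1,962 + 2,084 + 630 = 4,739 (under)
Feb 2018–Jun 2018: 23 + 1,962 + 2,084 + 630 + 1,246 = 5,945 (under)
Mar 2018–Jul 2018: 1,962 + 2,084 + 630 + 1,246 + 2,687 = 8,609 (over)
Apr 2018–Aug 2018: 2,084 + 630 + 1,246 + 2,687 + 26 = 6,673 (over)
May 2018–Sep 2018: 630 + 1,246 + 2,687 + 26 + 1,501 = 6,090 (under)
Jun 2018–Oct 2018: 1,246 + 2,687 + 26 + 1,501 + 194 = 5,654 (under)
Jul 2018–Nov 2018: 2,687 + 26 + 1,501 + 194 + 304 = 4,712 (under)
Aug 2018–Dec 2018: 26 + 1,501 + 194 + 304 + 46 = 2,071 (under)
2 windows exceed the threshold.

2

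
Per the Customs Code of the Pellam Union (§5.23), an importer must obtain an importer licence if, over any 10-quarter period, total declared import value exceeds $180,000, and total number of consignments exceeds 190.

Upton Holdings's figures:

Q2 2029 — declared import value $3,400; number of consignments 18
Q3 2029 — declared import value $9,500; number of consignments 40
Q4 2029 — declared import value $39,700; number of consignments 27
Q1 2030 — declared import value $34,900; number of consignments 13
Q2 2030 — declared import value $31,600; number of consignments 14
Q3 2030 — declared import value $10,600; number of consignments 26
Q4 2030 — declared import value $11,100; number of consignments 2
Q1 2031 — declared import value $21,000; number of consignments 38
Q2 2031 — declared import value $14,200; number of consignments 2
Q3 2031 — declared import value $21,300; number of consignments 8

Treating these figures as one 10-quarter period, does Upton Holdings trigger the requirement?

Total declared import value: $3,400 + $9,500 + $39,700 + $34,900 + $31,600 + $10,600 + $11,100 + $21,000 + $14,200 + $21,300 = $197,300 (> $180,000).
Total number of consignments: 18 + 40 + 27 + 13 + 14 + 26 + 2 + 38 + 2 + 8 = 188 (≤ 190).
The test is 'and': the rule requires both, and at least one is not exceeded.

No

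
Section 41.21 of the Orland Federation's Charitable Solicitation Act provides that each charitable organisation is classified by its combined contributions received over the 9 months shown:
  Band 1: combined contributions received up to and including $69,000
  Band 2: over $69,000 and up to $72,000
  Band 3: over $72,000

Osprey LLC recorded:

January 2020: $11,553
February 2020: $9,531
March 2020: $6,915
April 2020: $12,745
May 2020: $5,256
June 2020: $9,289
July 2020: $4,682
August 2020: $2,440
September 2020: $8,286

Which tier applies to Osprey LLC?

Band 2

Combined contributions received: $11,553 + $9,531 + $6,915 + $12,745 + $5,256 + $9,289 + $4,682 + $2,440 + $8,286 = $70,697.
$69,000 < $70,697 ≤ $72,000, so Band 2 applies.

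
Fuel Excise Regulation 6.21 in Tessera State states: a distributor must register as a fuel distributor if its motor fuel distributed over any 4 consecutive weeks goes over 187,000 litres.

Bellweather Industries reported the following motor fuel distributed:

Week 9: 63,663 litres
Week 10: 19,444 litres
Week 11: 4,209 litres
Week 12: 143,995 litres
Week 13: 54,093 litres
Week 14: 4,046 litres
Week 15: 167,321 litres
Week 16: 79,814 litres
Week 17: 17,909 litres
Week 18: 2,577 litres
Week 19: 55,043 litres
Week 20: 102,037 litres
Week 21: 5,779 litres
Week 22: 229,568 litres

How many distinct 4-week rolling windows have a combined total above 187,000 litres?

8

Week 9–Week 12: 63,663 litres + 19,444 litres + 4,209 litres + 143,995 litres = 231,311 litres (over)
Week 10–Week 13: 19,444 litres + 4,209 litres + 143,995 litres + 54,093 litres = 221,741 litres (over)
Week 11–Week 14: 4,209 litres + 143,995 litres + 54,093 litres + 4,046 litres = 206,343 litres (over)
Week 12–Week 15: 143,995 litres + 54,093 litres + 4,046 litres + 167,321 litres = 369,455 litres (over)
Week 13–Week 16: 54,093 litres + 4,046 litres + 167,321 litres + 79,814 litres = 305,274 litres (over)
Week 14–Week 17: 4,046 litres + 167,321 litres + 79,814 litres + 17,909 litres = 269,090 litres (over)
Week 15–Week 18: 167,321 litres + 79,814 litres + 17,909 litres + 2,577 litres = 267,621 litres (over)
Week 16–Week 19: 79,814 litres + 17,909 litres + 2,577 litres + 55,043 litres = 155,343 litres (under)
Week 17–Week 20: 17,909 litres + 2,577 litres + 55,043 litres + 102,037 litres = 177,566 litres (under)
Week 18–Week 21: 2,577 litres + 55,043 litres + 102,037 litres + 5,779 litres = 165,436 litres (under)
Week 19–Week 22: 55,043 litres + 102,037 litres + 5,779 litres + 229,568 litres = 392,427 litres (over)
8 windows exceed the threshold.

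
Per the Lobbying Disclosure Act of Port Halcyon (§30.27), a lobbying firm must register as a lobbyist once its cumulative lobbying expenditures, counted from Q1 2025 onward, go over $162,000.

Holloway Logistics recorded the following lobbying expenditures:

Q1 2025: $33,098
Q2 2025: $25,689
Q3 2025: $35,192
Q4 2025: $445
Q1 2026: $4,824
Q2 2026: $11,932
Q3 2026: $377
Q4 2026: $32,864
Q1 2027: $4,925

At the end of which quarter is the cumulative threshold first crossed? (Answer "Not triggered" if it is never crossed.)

Not triggered

Through Q1 2025: $33,098
Through Q2 2025: $58,787
Through Q3 2025: $93,979
Through Q4 2025: $94,424
Through Q1 2026: $99,248
Through Q2 2026: $111,180
Through Q3 2026: $111,557
Through Q4 2026: $144,421
Through Q1 2027: $149,346
Final cumulative total $149,346 ≤ $162,000; the threshold is never exceeded.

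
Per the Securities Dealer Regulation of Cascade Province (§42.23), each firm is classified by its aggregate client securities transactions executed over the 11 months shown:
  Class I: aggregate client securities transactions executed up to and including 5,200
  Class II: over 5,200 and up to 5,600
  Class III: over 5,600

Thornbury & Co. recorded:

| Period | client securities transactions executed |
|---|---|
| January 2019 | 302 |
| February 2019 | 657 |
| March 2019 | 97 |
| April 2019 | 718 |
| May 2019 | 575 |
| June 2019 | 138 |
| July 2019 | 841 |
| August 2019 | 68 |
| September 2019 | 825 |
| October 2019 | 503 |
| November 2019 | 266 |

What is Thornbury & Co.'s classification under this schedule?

Class I

Aggregate client securities transactions executed: 302 + 657 + 97 + 718 + 575 + 138 + 841 + 68 + 825 + 503 + 266 = 4,990.
4,990 ≤ 5,200, so Class I applies.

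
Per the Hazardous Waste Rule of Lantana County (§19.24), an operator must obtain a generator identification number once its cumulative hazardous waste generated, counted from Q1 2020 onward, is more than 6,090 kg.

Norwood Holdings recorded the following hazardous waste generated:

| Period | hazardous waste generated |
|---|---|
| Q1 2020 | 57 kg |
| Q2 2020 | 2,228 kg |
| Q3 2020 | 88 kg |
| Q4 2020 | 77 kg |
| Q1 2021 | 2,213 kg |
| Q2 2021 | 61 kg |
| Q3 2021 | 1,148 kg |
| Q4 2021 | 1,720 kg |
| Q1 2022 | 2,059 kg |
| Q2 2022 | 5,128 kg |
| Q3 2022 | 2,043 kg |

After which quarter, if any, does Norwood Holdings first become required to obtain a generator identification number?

Through Q1 2020: 57 kg
Through Q2 2020: 2,285 kg
Through Q3 2020: 2,373 kg
Through Q4 2020: 2,450 kg
Through Q1 2021: 4,663 kg
Through Q2 2021: 4,724 kg
Through Q3 2021: 5,872 kg
Through Q4 2021: 7,592 kg ← exceeds threshold

Q4 2021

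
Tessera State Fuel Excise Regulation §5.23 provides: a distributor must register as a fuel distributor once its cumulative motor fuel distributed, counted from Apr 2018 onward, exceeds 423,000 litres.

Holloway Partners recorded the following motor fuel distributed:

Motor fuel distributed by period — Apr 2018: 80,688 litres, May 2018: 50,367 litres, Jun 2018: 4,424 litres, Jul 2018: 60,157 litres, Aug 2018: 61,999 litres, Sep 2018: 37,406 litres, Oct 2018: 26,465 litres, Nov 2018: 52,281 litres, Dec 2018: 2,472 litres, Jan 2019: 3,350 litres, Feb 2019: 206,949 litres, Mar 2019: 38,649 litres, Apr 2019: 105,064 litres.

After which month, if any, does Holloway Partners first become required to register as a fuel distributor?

Through Apr 2018: 80,688 litres
Through May 2018: 131,055 litres
Through Jun 2018: 135,479 litres
Through Jul 2018: 195,636 litres
Through Aug 2018: 257,635 litres
Through Sep 2018: 295,041 litres
Through Oct 2018: 321,506 litres
Through Nov 2018: 373,787 litres
Through Dec 2018: 376,259 litres
Through Jan 2019: 379,609 litres
Through Feb 2019: 586,558 litres ← exceeds threshold

Feb 2019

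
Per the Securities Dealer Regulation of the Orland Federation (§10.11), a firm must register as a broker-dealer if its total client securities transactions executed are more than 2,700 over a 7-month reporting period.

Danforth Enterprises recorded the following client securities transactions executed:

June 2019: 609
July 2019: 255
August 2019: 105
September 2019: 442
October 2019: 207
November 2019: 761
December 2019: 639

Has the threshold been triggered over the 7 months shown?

Yes

Total client securities transactions executed: 609 + 255 + 105 + 442 + 207 + 761 + 639 = 3,018.
3,018 > 2,700, so the threshold is exceeded.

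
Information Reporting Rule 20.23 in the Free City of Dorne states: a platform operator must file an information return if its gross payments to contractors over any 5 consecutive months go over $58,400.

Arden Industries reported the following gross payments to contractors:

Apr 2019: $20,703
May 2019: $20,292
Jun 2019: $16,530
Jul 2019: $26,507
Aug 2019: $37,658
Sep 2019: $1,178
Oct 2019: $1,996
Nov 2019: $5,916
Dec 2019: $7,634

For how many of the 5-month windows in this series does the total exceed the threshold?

Apr 2019–Aug 2019: $20,703 + $20,292 + $16,530 + $26,507 + $37,658 = $121,690 (over)
May 2019–Sep 2019: $20,292 + $16,530 + $26,507 + $37,658 + $1,178 = $102,165 (over)
Jun 2019–Oct 2019: $16,530 + $26,507 + $37,658 + $1,178 + $1,996 = $83,869 (over)
Jul 2019–Nov 2019: $26,507 + $37,658 + $1,178 + $1,996 + $5,916 = $73,255 (over)
Aug 2019–Dec 2019: $37,658 + $1,178 + $1,996 + $5,916 + $7,634 = $54,382 (under)
4 windows exceed the threshold.

4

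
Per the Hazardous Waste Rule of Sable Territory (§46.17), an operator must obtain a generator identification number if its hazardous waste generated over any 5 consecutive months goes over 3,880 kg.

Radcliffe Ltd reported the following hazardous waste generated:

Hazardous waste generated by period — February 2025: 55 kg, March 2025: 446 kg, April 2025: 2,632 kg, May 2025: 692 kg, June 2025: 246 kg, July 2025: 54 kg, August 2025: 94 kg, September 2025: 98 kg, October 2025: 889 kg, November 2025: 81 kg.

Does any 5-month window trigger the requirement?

Yes

February 2025–June 2025: 55 kg + 446 kg + 2,632 kg + 692 kg + 246 kg = 4,071 kg (over)
March 2025–July 2025: 446 kg + 2,632 kg + 692 kg + 246 kg + 54 kg = 4,070 kg (over)
April 2025–August 2025: 2,632 kg + 692 kg + 246 kg + 54 kg + 94 kg = 3,718 kg (under)
May 2025–September 2025: 692 kg + 246 kg + 54 kg + 94 kg + 98 kg = 1,184 kg (under)
June 2025–October 2025: 246 kg + 54 kg + 94 kg + 98 kg + 889 kg = 1,381 kg (under)
July 2025–November 2025: 54 kg + 94 kg + 98 kg + 889 kg + 81 kg = 1,216 kg (under)
At least one window exceeds 3,880 kg.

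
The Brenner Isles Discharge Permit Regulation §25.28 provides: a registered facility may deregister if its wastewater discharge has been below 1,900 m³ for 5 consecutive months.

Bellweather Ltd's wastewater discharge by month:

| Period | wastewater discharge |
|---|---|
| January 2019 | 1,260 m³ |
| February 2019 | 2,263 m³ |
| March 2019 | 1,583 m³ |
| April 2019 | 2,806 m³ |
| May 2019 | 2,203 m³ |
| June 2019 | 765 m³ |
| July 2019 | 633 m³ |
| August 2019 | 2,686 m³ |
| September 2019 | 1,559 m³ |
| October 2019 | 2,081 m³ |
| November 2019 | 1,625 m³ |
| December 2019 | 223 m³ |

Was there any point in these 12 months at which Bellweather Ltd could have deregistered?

Months below 1,900 m³: January 2019, March 2019, June 2019, July 2019, September 2019, November 2019, December 2019.
Longest run of consecutive months below the threshold: 2.
2 < 5, so Bellweather Ltd never became eligible.

No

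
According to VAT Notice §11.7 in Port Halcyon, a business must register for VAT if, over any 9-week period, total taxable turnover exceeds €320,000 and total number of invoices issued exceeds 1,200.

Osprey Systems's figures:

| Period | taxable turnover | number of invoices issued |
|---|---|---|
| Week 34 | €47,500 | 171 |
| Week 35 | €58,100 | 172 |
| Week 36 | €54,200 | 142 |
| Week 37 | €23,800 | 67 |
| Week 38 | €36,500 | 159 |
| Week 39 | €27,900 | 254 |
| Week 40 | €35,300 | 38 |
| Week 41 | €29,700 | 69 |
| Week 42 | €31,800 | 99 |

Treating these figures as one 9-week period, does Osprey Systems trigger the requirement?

Total taxable turnover: €47,500 + €58,100 + €54,200 + €23,800 + €36,500 + €27,900 + €35,300 + €29,700 + €31,800 = €344,800 (> €320,000).
Total number of invoices issued: 171 + 172 + 142 + 67 + 159 + 254 + 38 + 69 + 99 = 1,171 (≤ 1,200).
The test is 'and': the rule requires both, and at least one is not exceeded.

No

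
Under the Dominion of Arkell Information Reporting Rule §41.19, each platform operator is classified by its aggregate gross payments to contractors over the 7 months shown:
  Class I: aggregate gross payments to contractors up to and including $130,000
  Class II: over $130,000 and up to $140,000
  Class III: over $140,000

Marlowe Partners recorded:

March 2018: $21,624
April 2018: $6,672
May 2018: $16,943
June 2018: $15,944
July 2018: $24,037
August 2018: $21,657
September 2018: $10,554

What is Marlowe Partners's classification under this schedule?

Aggregate gross payments to contractors: $21,624 + $6,672 + $16,943 + $15,944 + $24,037 + $21,657 + $10,554 = $117,431.
$117,431 ≤ $130,000, so Class I applies.

Class I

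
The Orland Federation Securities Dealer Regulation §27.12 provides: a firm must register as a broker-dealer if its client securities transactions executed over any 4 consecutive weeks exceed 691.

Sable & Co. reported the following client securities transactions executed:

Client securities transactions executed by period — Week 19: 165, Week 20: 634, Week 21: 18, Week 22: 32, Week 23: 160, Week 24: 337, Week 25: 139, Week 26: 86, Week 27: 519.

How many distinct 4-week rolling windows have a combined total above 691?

Week 19–Week 22: 165 + 634 + 18 + 32 = 849 (over)
Week 20–Week 23: 634 + 18 + 32 + 160 = 844 (over)
Week 21–Week 24: 18 + 32 + 160 + 337 = 547 (under)
Week 22–Week 25: 32 + 160 + 337 + 139 = 668 (under)
Week 23–Week 26: 160 + 337 + 139 + 86 = 722 (over)
Week 24–Week 27: 337 + 139 + 86 + 519 = 1,081 (over)
4 windows exceed the threshold.

4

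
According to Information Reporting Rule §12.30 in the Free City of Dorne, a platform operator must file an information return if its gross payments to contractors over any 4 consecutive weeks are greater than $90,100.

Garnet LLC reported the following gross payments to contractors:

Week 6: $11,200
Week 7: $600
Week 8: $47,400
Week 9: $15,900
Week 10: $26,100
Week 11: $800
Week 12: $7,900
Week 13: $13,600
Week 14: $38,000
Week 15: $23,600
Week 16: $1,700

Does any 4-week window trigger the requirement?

Yes

Week 6–Week 9: $11,200 + $600 + $47,400 + $15,900 = $75,100 (under)
Week 7–Week 10: $600 + $47,400 + $15,900 + $26,100 = $90,000 (under)
Week 8–Week 11: $47,400 + $15,900 + $26,100 + $800 = $90,200 (over)
Week 9–Week 12: $15,900 + $26,100 + $800 + $7,900 = $50,700 (under)
Week 10–Week 13: $26,100 + $800 + $7,900 + $13,600 = $48,400 (under)
Week 11–Week 14: $800 + $7,900 + $13,600 + $38,000 = $60,300 (under)
Week 12–Week 15: $7,900 + $13,600 + $38,000 + $23,600 = $83,100 (under)
Week 13–Week 16: $13,600 + $38,000 + $23,600 + $1,700 = $76,900 (under)
At least one window exceeds $90,100.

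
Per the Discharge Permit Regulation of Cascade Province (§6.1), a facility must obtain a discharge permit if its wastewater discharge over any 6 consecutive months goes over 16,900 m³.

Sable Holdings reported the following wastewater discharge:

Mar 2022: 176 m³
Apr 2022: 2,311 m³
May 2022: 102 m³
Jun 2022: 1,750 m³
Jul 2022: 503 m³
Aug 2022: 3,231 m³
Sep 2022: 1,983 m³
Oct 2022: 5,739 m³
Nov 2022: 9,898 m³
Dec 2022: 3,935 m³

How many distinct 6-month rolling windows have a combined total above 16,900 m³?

2

Mar 2022–Aug 2022: 176 m³ + 2,311 m³ + 102 m³ + 1,750 m³ + 503 m³ + 3,231 m³ = 8,073 m³ (under)
Apr 2022–Sep 2022: 2,311 m³ + 102 m³ + 1,750 m³ + 503 m³ + 3,231 m³ + 1,983 m³ = 9,880 m³ (under)
May 2022–Oct 2022: 102 m³ + 1,750 m³ + 503 m³ + 3,231 m³ + 1,983 m³ + 5,739 m³ = 13,308 m³ (under)
Jun 2022–Nov 2022: 1,750 m³ + 503 m³ + 3,231 m³ + 1,983 m³ + 5,739 m³ + 9,898 m³ = 23,104 m³ (over)
Jul 2022–Dec 2022: 503 m³ + 3,231 m³ + 1,983 m³ + 5,739 m³ + 9,898 m³ + 3,935 m³ = 25,289 m³ (over)
2 windows exceed the threshold.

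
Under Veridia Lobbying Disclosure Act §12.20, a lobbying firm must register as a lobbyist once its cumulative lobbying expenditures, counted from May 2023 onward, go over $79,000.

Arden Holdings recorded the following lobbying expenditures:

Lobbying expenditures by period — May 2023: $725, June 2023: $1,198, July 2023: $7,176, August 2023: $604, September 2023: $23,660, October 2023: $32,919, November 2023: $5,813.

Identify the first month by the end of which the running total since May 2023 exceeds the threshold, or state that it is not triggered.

Not triggered

Through May 2023: $725
Through June 2023: $1,923
Through July 2023: $9,099
Through August 2023: $9,703
Through September 2023: $33,363
Through October 2023: $66,282
Through November 2023: $72,095
Final cumulative total $72,095 ≤ $79,000; the threshold is never exceeded.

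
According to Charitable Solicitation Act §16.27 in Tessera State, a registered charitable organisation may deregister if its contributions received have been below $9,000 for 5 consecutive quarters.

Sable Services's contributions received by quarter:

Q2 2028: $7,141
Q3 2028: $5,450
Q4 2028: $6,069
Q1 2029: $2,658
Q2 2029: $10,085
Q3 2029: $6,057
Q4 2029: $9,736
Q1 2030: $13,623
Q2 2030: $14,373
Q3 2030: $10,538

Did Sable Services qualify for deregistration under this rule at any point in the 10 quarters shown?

Quarters below $9,000: Q2 2028, Q3 2028, Q4 2028, Q1 2029, Q3 2029.
Longest run of consecutive quarters below the threshold: 4.
4 < 5, so Sable Services never became eligible.

No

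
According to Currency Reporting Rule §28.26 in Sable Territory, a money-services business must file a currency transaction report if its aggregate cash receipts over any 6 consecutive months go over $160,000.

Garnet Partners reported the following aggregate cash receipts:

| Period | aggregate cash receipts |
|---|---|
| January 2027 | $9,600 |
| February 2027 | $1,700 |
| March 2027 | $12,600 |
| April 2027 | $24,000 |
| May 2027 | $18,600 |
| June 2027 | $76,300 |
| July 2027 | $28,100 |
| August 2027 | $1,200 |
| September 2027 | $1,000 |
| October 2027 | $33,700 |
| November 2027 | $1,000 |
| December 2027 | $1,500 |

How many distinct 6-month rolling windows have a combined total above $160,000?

2

January 2027–June 2027: $9,600 + $1,700 + $12,600 + $24,000 + $18,600 + $76,300 = $142,800 (under)
February 2027–July 2027: $1,700 + $12,600 + $24,000 + $18,600 + $76,300 + $28,100 = $161,300 (over)
March 2027–August 2027: $12,600 + $24,000 + $18,600 + $76,300 + $28,100 + $1,200 = $160,800 (over)
April 2027–September 2027: $24,000 + $18,600 + $76,300 + $28,100 + $1,200 + $1,000 = $149,200 (under)
May 2027–October 2027: $18,600 + $76,300 + $28,100 + $1,200 + $1,000 + $33,700 = $158,900 (under)
June 2027–November 2027: $76,300 + $28,100 + $1,200 + $1,000 + $33,700 + $1,000 = $141,300 (under)
July 2027–December 2027: $28,100 + $1,200 + $1,000 + $33,700 + $1,000 + $1,500 = $66,500 (under)
2 windows exceed the threshold.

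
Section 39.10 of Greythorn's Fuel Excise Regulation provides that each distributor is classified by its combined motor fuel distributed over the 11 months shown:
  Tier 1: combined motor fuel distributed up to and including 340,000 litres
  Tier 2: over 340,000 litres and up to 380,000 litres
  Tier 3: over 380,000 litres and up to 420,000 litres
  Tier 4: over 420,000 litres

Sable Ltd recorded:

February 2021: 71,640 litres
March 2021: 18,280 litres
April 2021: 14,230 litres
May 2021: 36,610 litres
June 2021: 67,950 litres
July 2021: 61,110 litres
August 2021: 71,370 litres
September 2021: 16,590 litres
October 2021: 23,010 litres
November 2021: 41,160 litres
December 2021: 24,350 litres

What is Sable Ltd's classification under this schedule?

Combined motor fuel distributed: 71,640 litres + 18,280 litres + 14,230 litres + 36,610 litres + 67,950 litres + 61,110 litres + 71,370 litres + 16,590 litres + 23,010 litres + 41,160 litres + 24,350 litres = 446,300 litres.
446,300 litres > 420,000 litres, so Tier 4 applies.

Tier 4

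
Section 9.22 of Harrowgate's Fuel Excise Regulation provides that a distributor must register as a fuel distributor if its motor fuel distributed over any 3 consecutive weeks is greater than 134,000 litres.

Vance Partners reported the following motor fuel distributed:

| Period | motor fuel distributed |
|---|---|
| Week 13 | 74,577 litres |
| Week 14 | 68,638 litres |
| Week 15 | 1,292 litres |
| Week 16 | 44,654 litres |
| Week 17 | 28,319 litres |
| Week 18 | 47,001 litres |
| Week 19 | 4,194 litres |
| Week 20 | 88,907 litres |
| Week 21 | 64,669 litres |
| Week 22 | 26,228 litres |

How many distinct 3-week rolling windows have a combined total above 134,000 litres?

4

Week 13–Week 15: 74,577 litres + 68,638 litres + 1,292 litres = 144,507 litres (over)
Week 14–Week 16: 68,638 litres + 1,292 litres + 44,654 litres = 114,584 litres (under)
Week 15–Week 17: 1,292 litres + 44,654 litres + 28,319 litres = 74,265 litres (under)
Week 16–Week 18: 44,654 litres + 28,319 litres + 47,001 litres = 119,974 litres (under)
Week 17–Week 19: 28,319 litres + 47,001 litres + 4,194 litres = 79,514 litres (under)
Week 18–Week 20: 47,001 litres + 4,194 litres + 88,907 litres = 140,102 litres (over)
Week 19–Week 21: 4,194 litres + 88,907 litres + 64,669 litres = 157,770 litres (over)
Week 20–Week 22: 88,907 litres + 64,669 litres + 26,228 litres = 179,804 litres (over)
4 windows exceed the threshold.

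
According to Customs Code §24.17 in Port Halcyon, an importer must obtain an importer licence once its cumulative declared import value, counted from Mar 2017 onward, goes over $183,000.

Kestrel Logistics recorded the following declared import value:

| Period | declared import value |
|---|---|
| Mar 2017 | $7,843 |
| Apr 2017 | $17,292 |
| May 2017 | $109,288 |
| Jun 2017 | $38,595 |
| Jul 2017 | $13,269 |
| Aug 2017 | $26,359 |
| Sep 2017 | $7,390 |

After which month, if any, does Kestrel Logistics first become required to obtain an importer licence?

Jul 2017

Through Mar 2017: $7,843
Through Apr 2017: $25,135
Through May 2017: $134,423
Through Jun 2017: $173,018
Through Jul 2017: $186,287 ← exceeds threshold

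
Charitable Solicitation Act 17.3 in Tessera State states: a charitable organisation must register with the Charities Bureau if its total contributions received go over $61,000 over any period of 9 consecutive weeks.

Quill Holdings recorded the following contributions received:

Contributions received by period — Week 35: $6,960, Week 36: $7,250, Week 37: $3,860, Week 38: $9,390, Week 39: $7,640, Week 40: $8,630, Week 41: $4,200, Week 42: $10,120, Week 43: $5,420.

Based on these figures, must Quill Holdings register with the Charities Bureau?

Total contributions received: $6,960 + $7,250 + $3,860 + $9,390 + $7,640 + $8,630 + $4,200 + $10,120 + $5,420 = $63,470.
$63,470 > $61,000, so the threshold is exceeded.

Yes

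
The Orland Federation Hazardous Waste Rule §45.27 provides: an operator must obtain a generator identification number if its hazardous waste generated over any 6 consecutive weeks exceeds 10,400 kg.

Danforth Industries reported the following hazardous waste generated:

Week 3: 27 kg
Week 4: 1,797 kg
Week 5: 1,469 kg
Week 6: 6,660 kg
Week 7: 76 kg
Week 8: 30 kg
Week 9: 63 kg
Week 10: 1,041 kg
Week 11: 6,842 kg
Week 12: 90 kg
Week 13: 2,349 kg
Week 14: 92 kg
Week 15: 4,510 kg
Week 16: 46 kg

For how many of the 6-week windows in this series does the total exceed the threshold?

5

Week 3–Week 8: 27 kg + 1,797 kg + 1,469 kg + 6,660 kg + 76 kg + 30 kg = 10,059 kg (under)
Week 4–Week 9: 1,797 kg + 1,469 kg + 6,660 kg + 76 kg + 30 kg + 63 kg = 10,095 kg (under)
Week 5–Week 10: 1,469 kg + 6,660 kg + 76 kg + 30 kg + 63 kg + 1,041 kg = 9,339 kg (under)
Week 6–Week 11: 6,660 kg + 76 kg + 30 kg + 63 kg + 1,041 kg + 6,842 kg = 14,712 kg (over)
Week 7–Week 12: 76 kg + 30 kg + 63 kg + 1,041 kg + 6,842 kg + 90 kg = 8,142 kg (under)
Week 8–Week 13: 30 kg + 63 kg + 1,041 kg + 6,842 kg + 90 kg + 2,349 kg = 10,415 kg (over)
Week 9–Week 14: 63 kg + 1,041 kg + 6,842 kg + 90 kg + 2,349 kg + 92 kg = 10,477 kg (over)
Week 10–Week 15: 1,041 kg + 6,842 kg + 90 kg + 2,349 kg + 92 kg + 4,510 kg = 14,924 kg (over)
Week 11–Week 16: 6,842 kg + 90 kg + 2,349 kg + 92 kg + 4,510 kg + 46 kg = 13,929 kg (over)
5 windows exceed the threshold.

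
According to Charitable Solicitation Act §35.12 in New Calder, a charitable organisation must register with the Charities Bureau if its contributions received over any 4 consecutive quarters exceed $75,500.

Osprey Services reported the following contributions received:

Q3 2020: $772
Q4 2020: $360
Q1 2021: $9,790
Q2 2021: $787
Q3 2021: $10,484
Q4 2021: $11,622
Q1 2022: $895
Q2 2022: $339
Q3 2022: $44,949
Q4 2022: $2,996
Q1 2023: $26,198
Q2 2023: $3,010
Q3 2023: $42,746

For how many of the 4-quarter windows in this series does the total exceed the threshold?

Q3 2020–Q2 2021: $772 + $360 + $9,790 + $787 = $11,709 (under)
Q4 2020–Q3 2021: $360 + $9,790 + $787 + $10,484 = $21,421 (under)
Q1 2021–Q4 2021: $9,790 + $787 + $10,484 + $11,622 = $32,683 (under)
Q2 2021–Q1 2022: $787 + $10,484 + $11,622 + $895 = $23,788 (under)
Q3 2021–Q2 2022: $10,484 + $11,622 + $895 + $339 = $23,340 (under)
Q4 2021–Q3 2022: $11,622 + $895 + $339 + $44,949 = $57,805 (under)
Q1 2022–Q4 2022: $895 + $339 + $44,949 + $2,996 = $49,179 (under)
Q2 2022–Q1 2023: $339 + $44,949 + $2,996 + $26,198 = $74,482 (under)
Q3 2022–Q2 2023: $44,949 + $2,996 + $26,198 + $3,010 = $77,153 (over)
Q4 2022–Q3 2023: $2,996 + $26,198 + $3,010 + $42,746 = $74,950 (under)
1 window exceeds the threshold.

1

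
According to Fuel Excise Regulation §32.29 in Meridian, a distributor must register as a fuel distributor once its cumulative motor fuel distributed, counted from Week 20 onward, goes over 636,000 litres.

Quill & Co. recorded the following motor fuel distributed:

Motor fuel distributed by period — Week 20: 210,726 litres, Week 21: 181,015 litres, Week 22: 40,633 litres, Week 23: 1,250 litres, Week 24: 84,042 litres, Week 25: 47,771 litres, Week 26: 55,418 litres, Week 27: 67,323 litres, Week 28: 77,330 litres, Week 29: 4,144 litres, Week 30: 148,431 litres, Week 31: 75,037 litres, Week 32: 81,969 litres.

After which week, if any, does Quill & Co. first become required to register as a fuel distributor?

Through Week 20: 210,726 litres
Through Week 21: 391,741 litres
Through Week 22: 432,374 litres
Through Week 23: 433,624 litres
Through Week 24: 517,666 litres
Through Week 25: 565,437 litres
Through Week 26: 620,855 litres
Through Week 27: 688,178 litres ← exceeds threshold

Week 27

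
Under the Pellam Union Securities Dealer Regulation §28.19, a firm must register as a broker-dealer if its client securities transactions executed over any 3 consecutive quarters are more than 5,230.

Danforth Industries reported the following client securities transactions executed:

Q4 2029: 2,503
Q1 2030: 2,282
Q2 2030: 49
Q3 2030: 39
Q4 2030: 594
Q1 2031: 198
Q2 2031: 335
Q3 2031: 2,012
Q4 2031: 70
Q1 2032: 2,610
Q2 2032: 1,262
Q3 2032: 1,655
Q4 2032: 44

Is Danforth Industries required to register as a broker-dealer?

Yes

Q4 2029–Q2 2030: 2,503 + 2,282 + 49 = 4,834 (under)
Q1 2030–Q3 2030: 2,282 + 49 + 39 = 2,370 (under)
Q2 2030–Q4 2030: 49 + 39 + 594 = 682 (under)
Q3 2030–Q1 2031: 39 + 594 + 198 = 831 (under)
Q4 2030–Q2 2031: 594 + 198 + 335 = 1,127 (under)
Q1 2031–Q3 2031: 198 + 335 + 2,012 = 2,545 (under)
Q2 2031–Q4 2031: 335 + 2,012 + 70 = 2,417 (under)
Q3 2031–Q1 2032: 2,012 + 70 + 2,610 = 4,692 (under)
Q4 2031–Q2 2032: 70 + 2,610 + 1,262 = 3,942 (under)
Q1 2032–Q3 2032: 2,610 + 1,262 + 1,655 = 5,527 (over)
Q2 2032–Q4 2032: 1,262 + 1,655 + 44 = 2,961 (under)
At least one window exceeds 5,230.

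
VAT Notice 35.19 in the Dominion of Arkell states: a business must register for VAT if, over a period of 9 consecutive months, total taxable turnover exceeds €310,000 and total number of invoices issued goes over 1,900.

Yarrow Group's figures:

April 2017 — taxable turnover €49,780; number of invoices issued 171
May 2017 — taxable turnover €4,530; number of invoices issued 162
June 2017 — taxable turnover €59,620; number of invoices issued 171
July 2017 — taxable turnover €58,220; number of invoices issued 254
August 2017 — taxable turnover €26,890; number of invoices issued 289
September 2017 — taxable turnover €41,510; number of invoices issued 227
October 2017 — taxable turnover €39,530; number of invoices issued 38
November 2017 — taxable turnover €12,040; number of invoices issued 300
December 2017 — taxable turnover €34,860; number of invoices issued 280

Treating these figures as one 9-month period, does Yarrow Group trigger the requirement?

No

Total taxable turnover: €49,780 + €4,530 + €59,620 + €58,220 + €26,890 + €41,510 + €39,530 + €12,040 + €34,860 = €326,980 (> €310,000).
Total number of invoices issued: 171 + 162 + 171 + 254 + 289 + 227 + 38 + 300 + 280 = 1,892 (≤ 1,900).
The test is 'and': the rule requires both, and at least one is not exceeded.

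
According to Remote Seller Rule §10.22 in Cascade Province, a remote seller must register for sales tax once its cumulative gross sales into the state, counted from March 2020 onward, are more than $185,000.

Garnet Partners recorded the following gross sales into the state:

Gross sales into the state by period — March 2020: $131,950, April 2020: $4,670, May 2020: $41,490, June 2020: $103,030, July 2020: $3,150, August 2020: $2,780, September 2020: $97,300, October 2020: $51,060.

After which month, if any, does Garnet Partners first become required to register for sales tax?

June 2020

Through March 2020: $131,950
Through April 2020: $136,620
Through May 2020: $178,110
Through June 2020: $281,140 ← exceeds threshold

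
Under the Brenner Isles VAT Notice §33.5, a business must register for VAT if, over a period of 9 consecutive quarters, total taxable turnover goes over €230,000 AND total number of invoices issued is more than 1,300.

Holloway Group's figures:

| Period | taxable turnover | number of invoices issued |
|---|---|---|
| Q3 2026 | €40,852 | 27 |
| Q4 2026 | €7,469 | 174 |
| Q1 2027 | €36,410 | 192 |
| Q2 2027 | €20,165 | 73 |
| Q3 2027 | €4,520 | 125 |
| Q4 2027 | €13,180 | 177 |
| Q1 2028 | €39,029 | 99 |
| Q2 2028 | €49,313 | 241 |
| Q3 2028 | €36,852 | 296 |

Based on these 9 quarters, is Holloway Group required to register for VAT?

Yes

Total taxable turnover: €40,852 + €7,469 + €36,410 + €20,165 + €4,520 + €13,180 + €39,029 + €49,313 + €36,852 = €247,790 (> €230,000).
Total number of invoices issued: 27 + 174 + 192 + 73 + 125 + 177 + 99 + 241 + 296 = 1,404 (> 1,300).
The test is 'and': both thresholds are exceeded.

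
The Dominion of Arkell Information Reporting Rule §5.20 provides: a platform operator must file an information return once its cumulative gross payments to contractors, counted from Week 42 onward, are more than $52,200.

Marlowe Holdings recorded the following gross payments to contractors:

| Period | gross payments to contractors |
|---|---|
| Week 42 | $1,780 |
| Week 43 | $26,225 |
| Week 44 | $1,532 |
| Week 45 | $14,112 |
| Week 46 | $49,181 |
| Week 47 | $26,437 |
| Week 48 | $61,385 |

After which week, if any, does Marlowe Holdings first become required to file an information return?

Through Week 42: $1,780
Through Week 43: $28,005
Through Week 44: $29,537
Through Week 45: $43,649
Through Week 46: $92,830 ← exceeds threshold

Week 46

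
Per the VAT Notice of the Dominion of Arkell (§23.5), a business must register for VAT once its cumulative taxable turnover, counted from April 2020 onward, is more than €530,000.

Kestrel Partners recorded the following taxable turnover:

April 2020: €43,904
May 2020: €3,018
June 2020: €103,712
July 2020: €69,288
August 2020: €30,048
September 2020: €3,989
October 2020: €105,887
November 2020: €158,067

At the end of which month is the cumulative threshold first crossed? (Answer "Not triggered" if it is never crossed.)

Not triggered

Through April 2020: €43,904
Through May 2020: €46,922
Through June 2020: €150,634
Through July 2020: €219,922
Through August 2020: €249,970
Through September 2020: €253,959
Through October 2020: €359,846
Through November 2020: €517,913
Final cumulative total €517,913 ≤ €530,000; the threshold is never exceeded.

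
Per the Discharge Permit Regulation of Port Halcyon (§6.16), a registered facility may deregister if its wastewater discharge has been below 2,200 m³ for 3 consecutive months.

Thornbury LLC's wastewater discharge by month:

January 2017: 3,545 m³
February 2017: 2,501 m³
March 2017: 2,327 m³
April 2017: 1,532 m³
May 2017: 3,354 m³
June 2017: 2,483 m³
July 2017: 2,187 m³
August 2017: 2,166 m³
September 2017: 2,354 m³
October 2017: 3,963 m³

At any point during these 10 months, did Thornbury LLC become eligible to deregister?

No

Months below 2,200 m³: April 2017, July 2017, August 2017.
Longest run of consecutive months below the threshold: 2.
2 < 3, so Thornbury LLC never became eligible.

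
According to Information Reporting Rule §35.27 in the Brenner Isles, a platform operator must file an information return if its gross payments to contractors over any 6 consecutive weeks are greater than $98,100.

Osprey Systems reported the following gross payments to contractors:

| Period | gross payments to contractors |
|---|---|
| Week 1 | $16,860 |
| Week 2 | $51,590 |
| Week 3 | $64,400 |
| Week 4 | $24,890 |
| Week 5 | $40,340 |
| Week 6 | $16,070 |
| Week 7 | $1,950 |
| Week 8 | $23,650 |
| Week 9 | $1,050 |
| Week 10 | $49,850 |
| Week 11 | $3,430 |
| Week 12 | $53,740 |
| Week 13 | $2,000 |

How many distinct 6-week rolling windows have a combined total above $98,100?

Week 1–Week 6: $16,860 + $51,590 + $64,400 + $24,890 + $40,340 + $16,070 = $214,150 (over)
Week 2–Week 7: $51,590 + $64,400 + $24,890 + $40,340 + $16,070 + $1,950 = $199,240 (over)
Week 3–Week 8: $64,400 + $24,890 + $40,340 + $16,070 + $1,950 + $23,650 = $171,300 (over)
Week 4–Week 9: $24,890 + $40,340 + $16,070 + $1,950 + $23,650 + $1,050 = $107,950 (over)
Week 5–Week 10: $40,340 + $16,070 + $1,950 + $23,650 + $1,050 + $49,850 = $132,910 (over)
Week 6–Week 11: $16,070 + $1,950 + $23,650 + $1,050 + $49,850 + $3,430 = $96,000 (under)
Week 7–Week 12: $1,950 + $23,650 + $1,050 + $49,850 + $3,430 + $53,740 = $133,670 (over)
Week 8–Week 13: $23,650 + $1,050 + $49,850 + $3,430 + $53,740 + $2,000 = $133,720 (over)
7 windows exceed the threshold.

7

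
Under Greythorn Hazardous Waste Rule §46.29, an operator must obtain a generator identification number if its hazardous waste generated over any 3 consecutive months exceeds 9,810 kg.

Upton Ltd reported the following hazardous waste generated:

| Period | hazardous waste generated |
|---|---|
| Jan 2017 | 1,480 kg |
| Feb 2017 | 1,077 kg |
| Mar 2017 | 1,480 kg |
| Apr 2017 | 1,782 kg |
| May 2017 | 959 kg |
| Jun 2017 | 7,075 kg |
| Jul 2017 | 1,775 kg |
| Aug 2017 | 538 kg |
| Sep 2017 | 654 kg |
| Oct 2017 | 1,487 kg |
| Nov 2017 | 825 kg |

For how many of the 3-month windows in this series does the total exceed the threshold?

Jan 2017–Mar 2017: 1,480 kg + 1,077 kg + 1,480 kg = 4,037 kg (under)
Feb 2017–Apr 2017: 1,077 kg + 1,480 kg + 1,782 kg = 4,339 kg (under)
Mar 2017–May 2017: 1,480 kg + 1,782 kg + 959 kg = 4,221 kg (under)
Apr 2017–Jun 2017: 1,782 kg + 959 kg + 7,075 kg = 9,816 kg (over)
May 2017–Jul 2017: 959 kg + 7,075 kg + 1,775 kg = 9,809 kg (under)
Jun 2017–Aug 2017: 7,075 kg + 1,775 kg + 538 kg = 9,388 kg (under)
Jul 2017–Sep 2017: 1,775 kg + 538 kg + 654 kg = 2,967 kg (under)
Aug 2017–Oct 2017: 538 kg + 654 kg + 1,487 kg = 2,679 kg (under)
Sep 2017–Nov 2017: 654 kg + 1,487 kg + 825 kg = 2,966 kg (under)
1 window exceeds the threshold.

1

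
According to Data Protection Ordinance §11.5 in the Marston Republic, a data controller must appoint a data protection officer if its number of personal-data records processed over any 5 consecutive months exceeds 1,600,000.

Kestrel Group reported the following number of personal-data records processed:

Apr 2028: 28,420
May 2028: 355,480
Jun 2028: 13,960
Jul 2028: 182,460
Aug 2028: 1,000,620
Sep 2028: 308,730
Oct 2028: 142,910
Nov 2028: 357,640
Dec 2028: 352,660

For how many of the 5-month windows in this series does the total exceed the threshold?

4

Apr 2028–Aug 2028: 28,420 + 355,480 + 13,960 + 182,460 + 1,000,620 = 1,580,940 (under)
May 2028–Sep 2028: 355,480 + 13,960 + 182,460 + 1,000,620 + 308,730 = 1,861,250 (over)
Jun 2028–Oct 2028: 13,960 + 182,460 + 1,000,620 + 308,730 + 142,910 = 1,648,680 (over)
Jul 2028–Nov 2028: 182,460 + 1,000,620 + 308,730 + 142,910 + 357,640 = 1,992,360 (over)
Aug 2028–Dec 2028: 1,000,620 + 308,730 + 142,910 + 357,640 + 352,660 = 2,162,560 (over)
4 windows exceed the threshold.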